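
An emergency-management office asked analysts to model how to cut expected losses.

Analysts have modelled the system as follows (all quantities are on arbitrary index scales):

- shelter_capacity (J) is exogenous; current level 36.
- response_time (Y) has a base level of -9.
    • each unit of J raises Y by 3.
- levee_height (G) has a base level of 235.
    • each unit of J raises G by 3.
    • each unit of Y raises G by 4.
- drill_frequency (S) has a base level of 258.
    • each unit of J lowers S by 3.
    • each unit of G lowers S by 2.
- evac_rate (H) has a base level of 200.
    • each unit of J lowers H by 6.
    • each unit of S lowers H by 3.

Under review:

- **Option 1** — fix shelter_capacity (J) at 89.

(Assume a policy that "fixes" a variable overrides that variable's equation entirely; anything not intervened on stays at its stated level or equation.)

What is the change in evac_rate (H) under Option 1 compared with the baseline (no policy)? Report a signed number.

4929

Baseline:
  J = 36
  Y = -9 + 3·36 = 99
  G = 235 + 3·36 + 4·99 = 739
  S = 258 − 3·36 − 2·739 = -1328
  H = 200 − 6·36 − 3·(-1328) = 3968
Option 1 (J := 89):
  J = 89
  Y = -9 + 3·89 = 258
  G = 235 + 3·89 + 4·258 = 1534
  S = 258 − 3·89 − 2·1534 = -3077
  H = 200 − 6·89 − 3·(-3077) = 8897
Change in H: 8897 − 3968 = 4929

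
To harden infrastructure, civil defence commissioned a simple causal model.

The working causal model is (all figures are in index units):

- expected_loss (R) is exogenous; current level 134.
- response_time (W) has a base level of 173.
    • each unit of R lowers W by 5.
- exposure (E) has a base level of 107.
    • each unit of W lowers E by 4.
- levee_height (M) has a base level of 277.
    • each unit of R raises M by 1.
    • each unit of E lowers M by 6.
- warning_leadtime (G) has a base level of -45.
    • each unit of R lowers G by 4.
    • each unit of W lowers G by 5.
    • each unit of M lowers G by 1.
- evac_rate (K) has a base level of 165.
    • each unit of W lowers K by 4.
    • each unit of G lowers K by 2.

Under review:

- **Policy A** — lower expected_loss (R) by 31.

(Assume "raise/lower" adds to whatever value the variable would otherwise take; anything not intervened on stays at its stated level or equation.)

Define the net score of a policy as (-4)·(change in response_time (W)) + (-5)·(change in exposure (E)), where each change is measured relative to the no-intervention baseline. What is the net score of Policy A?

Baseline:
  R = 134
  W = 173 − 5·134 = -497
  E = 107 − 4·(-497) = 2095
Policy A (R − 31):
  R = 134 − 31 = 103
  W = 173 − 5·103 = -342
  E = 107 − 4·(-342) = 1475
ΔW = -342 − (-497) = 155; ΔE = 1475 − 2095 = -620
Score = (-4)·155 + (-5)·(-620) = 2480

2480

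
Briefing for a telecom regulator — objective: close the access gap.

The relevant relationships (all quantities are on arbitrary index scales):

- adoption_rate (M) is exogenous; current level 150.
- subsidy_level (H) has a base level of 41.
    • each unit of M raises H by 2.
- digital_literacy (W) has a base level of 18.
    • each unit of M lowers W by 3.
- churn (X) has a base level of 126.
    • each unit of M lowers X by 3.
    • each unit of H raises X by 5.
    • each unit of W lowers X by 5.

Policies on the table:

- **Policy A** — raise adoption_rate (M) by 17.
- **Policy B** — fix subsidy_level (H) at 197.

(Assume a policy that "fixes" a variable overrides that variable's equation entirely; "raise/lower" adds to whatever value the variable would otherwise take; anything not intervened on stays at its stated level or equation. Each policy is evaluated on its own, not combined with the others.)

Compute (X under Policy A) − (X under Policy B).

1094

Policy A (M + 17):
  M = 150 + 17 = 167
  H = 41 + 2·167 = 375
  W = 18 − 3·167 = -483
  X = 126 − 3·167 + 5·375 − 5·(-483) = 3915
Policy B (H := 197):
  M = 150
  H = 197
  W = 18 − 3·150 = -432
  X = 126 − 3·150 + 5·197 − 5·(-432) = 2821
X: 3915 − 2821 = 1094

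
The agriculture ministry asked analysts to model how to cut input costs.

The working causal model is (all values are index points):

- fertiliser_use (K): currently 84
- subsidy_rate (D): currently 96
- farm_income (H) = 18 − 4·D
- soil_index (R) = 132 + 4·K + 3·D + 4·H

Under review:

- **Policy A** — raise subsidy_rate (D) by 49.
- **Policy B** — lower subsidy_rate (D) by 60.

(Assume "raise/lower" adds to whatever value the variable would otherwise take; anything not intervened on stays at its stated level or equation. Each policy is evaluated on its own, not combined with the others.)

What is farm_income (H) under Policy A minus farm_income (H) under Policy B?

-436

Policy A (D + 49):
  D = 96 + 49 = 145
  H = 18 − 4·145 = -562
Policy B (D − 60):
  D = 96 − 60 = 36
  H = 18 − 4·36 = -126
H: -562 − (-126) = -436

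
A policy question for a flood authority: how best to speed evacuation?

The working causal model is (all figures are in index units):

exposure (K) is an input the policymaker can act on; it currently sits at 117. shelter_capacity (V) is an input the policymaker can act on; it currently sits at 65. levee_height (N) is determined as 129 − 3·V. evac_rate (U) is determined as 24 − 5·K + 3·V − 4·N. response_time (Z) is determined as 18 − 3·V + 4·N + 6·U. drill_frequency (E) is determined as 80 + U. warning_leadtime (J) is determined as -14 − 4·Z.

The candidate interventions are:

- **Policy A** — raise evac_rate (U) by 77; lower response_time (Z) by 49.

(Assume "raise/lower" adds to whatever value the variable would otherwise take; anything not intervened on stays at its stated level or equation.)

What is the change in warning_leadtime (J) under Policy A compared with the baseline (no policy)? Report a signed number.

Baseline:
  K = 117
  V = 65
  N = 129 − 3·65 = -66
  U = 24 − 5·117 + 3·65 − 4·(-66) = -102
  Z = 18 − 3·65 + 4·(-66) + 6·(-102) = -1053
  J = -14 − 4·(-1053) = 4198
Policy A (U + 77, Z − 49):
  K = 117
  V = 65
  N = 129 − 3·65 = -66
  U = 24 − 5·117 + 3·65 − 4·(-66) (+77 from intervention) = -25
  Z = 18 − 3·65 + 4·(-66) + 6·(-25) (−49 from intervention) = -640
  J = -14 − 4·(-640) = 2546
Change in J: 2546 − 4198 = -1652

-1652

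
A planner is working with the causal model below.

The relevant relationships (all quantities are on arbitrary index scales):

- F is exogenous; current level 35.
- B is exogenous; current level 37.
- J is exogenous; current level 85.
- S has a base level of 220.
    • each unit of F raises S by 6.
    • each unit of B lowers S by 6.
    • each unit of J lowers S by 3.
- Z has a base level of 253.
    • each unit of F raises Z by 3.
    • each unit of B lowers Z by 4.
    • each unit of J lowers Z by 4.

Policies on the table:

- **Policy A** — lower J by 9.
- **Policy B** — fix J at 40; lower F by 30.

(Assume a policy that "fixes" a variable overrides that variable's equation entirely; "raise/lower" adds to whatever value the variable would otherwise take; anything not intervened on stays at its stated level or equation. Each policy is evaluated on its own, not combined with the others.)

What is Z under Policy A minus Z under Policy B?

Policy A (J − 9):
  F = 35
  B = 37
  J = 85 − 9 = 76
  Z = 253 + 3·35 − 4·37 − 4·76 = -94
Policy B (J := 40, F − 30):
  F = 35 − 30 = 5
  B = 37
  J = 40
  Z = 253 + 3·5 − 4·37 − 4·40 = -40
Z: -94 − (-40) = -54

-54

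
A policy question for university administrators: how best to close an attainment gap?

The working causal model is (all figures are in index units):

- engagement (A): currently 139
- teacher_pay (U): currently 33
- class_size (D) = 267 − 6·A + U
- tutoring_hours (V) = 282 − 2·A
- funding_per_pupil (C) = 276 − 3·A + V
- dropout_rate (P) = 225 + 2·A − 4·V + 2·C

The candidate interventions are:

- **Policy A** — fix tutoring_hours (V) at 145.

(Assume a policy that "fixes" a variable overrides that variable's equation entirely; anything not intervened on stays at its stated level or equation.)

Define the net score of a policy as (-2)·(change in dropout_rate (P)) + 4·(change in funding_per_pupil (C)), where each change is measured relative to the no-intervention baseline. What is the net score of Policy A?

Baseline:
  A = 139
  V = 282 − 2·139 = 4
  C = 276 − 3·139 + 4 = -137
  P = 225 + 2·139 − 4·4 + 2·(-137) = 213
Policy A (V := 145):
  A = 139
  V = 145
  C = 276 − 3·139 + 145 = 4
  P = 225 + 2·139 − 4·145 + 2·4 = -69
ΔP = -69 − 213 = -282; ΔC = 4 − (-137) = 141
Score = (-2)·(-282) + 4·141 = 1128

1128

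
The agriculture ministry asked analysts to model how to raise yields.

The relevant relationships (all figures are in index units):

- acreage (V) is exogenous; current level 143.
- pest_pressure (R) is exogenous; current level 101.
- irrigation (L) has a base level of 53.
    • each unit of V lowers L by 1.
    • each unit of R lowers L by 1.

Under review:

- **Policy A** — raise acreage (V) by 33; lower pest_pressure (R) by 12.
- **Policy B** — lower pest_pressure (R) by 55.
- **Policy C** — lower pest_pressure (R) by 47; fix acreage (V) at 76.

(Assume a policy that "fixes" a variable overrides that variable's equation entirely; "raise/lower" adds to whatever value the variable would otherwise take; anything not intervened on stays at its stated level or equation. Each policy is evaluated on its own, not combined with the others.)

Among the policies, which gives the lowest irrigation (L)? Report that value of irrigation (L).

Policy A (V + 33, R − 12):
  V = 143 + 33 = 176
  R = 101 − 12 = 89
  L = 53 − 176 − 89 = -212
Policy B (R − 55):
  V = 143
  R = 101 − 55 = 46
  L = 53 − 143 − 46 = -136
Policy C (R − 47, V := 76):
  V = 76
  R = 101 − 47 = 54
  L = 53 − 76 − 54 = -77
Comparing — Policy A: L=-212, Policy B: L=-136, Policy C: L=-77. Lowest is -212 (Policy A).

-212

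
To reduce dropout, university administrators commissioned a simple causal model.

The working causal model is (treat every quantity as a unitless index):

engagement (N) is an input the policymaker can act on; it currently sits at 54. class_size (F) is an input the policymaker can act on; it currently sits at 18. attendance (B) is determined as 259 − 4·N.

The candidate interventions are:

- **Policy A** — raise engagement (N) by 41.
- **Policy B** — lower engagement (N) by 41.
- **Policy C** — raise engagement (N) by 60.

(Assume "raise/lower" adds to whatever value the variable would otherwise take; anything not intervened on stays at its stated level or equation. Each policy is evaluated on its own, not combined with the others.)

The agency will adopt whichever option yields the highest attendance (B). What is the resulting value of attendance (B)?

207

Policy A (N + 41):
  N = 54 + 41 = 95
  B = 259 − 4·95 = -121
Policy B (N − 41):
  N = 54 − 41 = 13
  B = 259 − 4·13 = 207
Policy C (N + 60):
  N = 54 + 60 = 114
  B = 259 − 4·114 = -197
Comparing — Policy A: B=-121, Policy B: B=207, Policy C: B=-197. Highest is 207 (Policy B).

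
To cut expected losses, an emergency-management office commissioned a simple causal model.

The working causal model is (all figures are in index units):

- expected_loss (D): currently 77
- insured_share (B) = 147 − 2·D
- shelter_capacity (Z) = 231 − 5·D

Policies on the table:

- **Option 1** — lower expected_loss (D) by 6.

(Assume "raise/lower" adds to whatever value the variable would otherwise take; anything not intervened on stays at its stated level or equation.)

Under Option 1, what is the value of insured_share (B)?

5

Option 1 (D − 6):
  D = 77 − 6 = 71
  B = 147 − 2·71 = 5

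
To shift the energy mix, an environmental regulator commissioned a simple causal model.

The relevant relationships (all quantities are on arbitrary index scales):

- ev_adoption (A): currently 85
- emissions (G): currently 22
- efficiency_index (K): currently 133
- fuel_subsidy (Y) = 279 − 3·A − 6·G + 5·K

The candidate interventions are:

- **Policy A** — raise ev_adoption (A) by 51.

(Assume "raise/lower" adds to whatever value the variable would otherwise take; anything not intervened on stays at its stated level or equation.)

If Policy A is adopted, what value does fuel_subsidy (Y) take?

Policy A (A + 51):
  A = 85 + 51 = 136
  G = 22
  K = 133
  Y = 279 − 3·136 − 6·22 + 5·133 = 404

404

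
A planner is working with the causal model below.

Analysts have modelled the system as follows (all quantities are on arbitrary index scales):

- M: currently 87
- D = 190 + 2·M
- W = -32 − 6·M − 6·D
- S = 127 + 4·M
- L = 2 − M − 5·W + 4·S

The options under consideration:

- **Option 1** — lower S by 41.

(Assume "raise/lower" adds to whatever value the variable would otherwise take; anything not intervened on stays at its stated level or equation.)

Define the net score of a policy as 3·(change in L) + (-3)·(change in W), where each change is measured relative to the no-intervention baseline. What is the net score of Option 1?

Baseline:
  M = 87
  D = 190 + 2·87 = 364
  W = -32 − 6·87 − 6·364 = -2738
  S = 127 + 4·87 = 475
  L = 2 − 87 − 5·(-2738) + 4·475 = 15505
Option 1 (S − 41):
  M = 87
  D = 190 + 2·87 = 364
  W = -32 − 6·87 − 6·364 = -2738
  S = 127 + 4·87 (−41 from intervention) = 434
  L = 2 − 87 − 5·(-2738) + 4·434 = 15341
ΔL = 15341 − 15505 = -164; ΔW = -2738 − (-2738) = 0
Score = 3·(-164) + (-3)·0 = -492

-492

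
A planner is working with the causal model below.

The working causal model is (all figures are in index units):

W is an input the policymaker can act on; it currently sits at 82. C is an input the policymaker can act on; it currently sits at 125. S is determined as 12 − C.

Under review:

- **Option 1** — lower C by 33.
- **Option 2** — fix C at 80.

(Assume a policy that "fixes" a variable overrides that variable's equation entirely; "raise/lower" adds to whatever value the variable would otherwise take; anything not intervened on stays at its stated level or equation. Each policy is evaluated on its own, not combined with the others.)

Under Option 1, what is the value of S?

Option 1 (C − 33):
  C = 125 − 33 = 92
  S = 12 − 92 = -80

-80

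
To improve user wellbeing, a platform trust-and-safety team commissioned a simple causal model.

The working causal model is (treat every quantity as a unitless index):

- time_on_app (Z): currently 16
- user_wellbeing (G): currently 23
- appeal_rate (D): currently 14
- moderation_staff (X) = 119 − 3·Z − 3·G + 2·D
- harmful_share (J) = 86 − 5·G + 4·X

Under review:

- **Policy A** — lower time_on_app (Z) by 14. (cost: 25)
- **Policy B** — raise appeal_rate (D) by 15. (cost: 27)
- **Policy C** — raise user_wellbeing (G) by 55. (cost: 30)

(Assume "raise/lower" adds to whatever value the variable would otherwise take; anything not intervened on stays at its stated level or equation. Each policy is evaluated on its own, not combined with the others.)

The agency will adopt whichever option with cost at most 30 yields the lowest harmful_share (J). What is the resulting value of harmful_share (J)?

Policy A (Z − 14):
  Z = 16 − 14 = 2
  G = 23
  D = 14
  X = 119 − 3·2 − 3·23 + 2·14 = 72
  J = 86 − 5·23 + 4·72 = 259
Policy B (D + 15):
  Z = 16
  G = 23
  D = 14 + 15 = 29
  X = 119 − 3·16 − 3·23 + 2·29 = 60
  J = 86 − 5·23 + 4·60 = 211
Policy C (G + 55):
  Z = 16
  G = 23 + 55 = 78
  D = 14
  X = 119 − 3·16 − 3·78 + 2·14 = -135
  J = 86 − 5·78 + 4·(-135) = -844
Comparing — Policy A: J=259, Policy B: J=211, Policy C: J=-844. Lowest is -844 (Policy C).

-844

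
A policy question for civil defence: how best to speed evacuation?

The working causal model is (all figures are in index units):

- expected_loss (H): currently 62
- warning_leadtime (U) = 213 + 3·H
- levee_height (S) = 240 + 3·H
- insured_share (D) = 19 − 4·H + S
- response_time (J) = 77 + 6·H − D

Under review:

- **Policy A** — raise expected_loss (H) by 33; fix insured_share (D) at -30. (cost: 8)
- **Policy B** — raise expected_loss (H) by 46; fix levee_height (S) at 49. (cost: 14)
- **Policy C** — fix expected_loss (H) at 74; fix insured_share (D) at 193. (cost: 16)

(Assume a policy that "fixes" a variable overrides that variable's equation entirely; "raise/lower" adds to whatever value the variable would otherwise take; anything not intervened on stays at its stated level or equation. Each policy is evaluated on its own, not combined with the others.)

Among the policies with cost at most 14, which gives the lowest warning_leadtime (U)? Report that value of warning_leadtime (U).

Policy A (H + 33, D := -30):
  H = 62 + 33 = 95
  U = 213 + 3·95 = 498
Policy B (H + 46, S := 49):
  H = 62 + 46 = 108
  U = 213 + 3·108 = 537
Comparing — Policy A: U=498, Policy B: U=537. Lowest is 498 (Policy A).

498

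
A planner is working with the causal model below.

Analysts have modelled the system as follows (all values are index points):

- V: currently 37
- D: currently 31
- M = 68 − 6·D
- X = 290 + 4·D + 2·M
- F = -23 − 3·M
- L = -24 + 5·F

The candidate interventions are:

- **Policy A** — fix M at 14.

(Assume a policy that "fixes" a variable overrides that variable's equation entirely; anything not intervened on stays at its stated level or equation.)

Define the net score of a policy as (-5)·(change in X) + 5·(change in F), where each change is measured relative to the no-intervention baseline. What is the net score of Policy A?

Baseline:
  D = 31
  M = 68 − 6·31 = -118
  X = 290 + 4·31 + 2·(-118) = 178
  F = -23 − 3·(-118) = 331
Policy A (M := 14):
  D = 31
  M = 14
  X = 290 + 4·31 + 2·14 = 442
  F = -23 − 3·14 = -65
ΔX = 442 − 178 = 264; ΔF = -65 − 331 = -396
Score = (-5)·264 + 5·(-396) = -3300

-3300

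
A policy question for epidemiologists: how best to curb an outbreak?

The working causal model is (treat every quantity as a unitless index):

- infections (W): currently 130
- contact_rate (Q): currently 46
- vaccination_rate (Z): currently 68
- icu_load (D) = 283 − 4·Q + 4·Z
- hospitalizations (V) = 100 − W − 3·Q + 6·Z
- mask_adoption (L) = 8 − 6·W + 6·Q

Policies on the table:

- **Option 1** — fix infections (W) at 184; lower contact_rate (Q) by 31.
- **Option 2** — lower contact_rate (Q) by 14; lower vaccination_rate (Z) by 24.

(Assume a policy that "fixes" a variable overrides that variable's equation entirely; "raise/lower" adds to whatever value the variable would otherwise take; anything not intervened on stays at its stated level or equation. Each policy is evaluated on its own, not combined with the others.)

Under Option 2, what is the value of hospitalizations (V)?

Option 2 (Q − 14, Z − 24):
  W = 130
  Q = 46 − 14 = 32
  Z = 68 − 24 = 44
  V = 100 − 130 − 3·32 + 6·44 = 138

138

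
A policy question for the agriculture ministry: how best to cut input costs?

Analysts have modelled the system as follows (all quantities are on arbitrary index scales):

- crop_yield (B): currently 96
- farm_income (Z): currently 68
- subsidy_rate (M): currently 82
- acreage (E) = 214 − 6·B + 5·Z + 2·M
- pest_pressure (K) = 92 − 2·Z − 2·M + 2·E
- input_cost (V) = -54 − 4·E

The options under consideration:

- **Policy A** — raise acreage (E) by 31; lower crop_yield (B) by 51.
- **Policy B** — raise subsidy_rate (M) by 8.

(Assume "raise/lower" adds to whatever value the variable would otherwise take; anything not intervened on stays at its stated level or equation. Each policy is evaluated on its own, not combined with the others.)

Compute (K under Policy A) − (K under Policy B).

658

Policy A (E + 31, B − 51):
  B = 96 − 51 = 45
  Z = 68
  M = 82
  E = 214 − 6·45 + 5·68 + 2·82 (+31 from intervention) = 479
  K = 92 − 2·68 − 2·82 + 2·479 = 750
Policy B (M + 8):
  B = 96
  Z = 68
  M = 82 + 8 = 90
  E = 214 − 6·96 + 5·68 + 2·90 = 158
  K = 92 − 2·68 − 2·90 + 2·158 = 92
K: 750 − 92 = 658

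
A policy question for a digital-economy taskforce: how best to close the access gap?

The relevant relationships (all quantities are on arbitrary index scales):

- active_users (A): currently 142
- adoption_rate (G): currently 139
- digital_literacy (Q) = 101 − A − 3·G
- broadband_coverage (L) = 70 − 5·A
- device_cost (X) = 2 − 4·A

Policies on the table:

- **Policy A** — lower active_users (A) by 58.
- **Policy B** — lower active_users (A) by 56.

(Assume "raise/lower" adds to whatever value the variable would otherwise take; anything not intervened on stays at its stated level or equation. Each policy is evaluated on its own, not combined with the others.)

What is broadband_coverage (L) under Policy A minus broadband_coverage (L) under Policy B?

10

Policy A (A − 58):
  A = 142 − 58 = 84
  L = 70 − 5·84 = -350
Policy B (A − 56):
  A = 142 − 56 = 86
  L = 70 − 5·86 = -360
L: -350 − (-360) = 10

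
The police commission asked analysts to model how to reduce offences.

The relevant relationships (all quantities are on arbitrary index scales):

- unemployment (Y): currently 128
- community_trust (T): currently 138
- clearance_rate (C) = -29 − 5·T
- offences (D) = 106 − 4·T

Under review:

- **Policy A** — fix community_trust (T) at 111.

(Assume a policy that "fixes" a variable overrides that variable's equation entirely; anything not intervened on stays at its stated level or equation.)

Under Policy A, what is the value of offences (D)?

Policy A (T := 111):
  T = 111
  D = 106 − 4·111 = -338

-338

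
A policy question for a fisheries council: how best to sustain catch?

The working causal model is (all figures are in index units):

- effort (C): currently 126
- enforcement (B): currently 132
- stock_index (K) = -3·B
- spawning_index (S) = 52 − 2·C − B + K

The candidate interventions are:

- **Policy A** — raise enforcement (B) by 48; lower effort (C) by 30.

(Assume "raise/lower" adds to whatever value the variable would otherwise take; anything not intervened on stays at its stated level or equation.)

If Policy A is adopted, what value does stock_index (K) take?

-540

Policy A (B + 48, C − 30):
  B = 132 + 48 = 180
  K = 0 − 3·180 = -540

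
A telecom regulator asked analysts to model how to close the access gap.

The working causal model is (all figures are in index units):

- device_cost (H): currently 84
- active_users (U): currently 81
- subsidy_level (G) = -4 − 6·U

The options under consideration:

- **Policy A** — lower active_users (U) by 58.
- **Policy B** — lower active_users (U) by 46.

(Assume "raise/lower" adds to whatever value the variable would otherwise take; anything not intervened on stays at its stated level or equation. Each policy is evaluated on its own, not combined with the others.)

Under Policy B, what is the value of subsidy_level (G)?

Policy B (U − 46):
  U = 81 − 46 = 35
  G = -4 − 6·35 = -214

-214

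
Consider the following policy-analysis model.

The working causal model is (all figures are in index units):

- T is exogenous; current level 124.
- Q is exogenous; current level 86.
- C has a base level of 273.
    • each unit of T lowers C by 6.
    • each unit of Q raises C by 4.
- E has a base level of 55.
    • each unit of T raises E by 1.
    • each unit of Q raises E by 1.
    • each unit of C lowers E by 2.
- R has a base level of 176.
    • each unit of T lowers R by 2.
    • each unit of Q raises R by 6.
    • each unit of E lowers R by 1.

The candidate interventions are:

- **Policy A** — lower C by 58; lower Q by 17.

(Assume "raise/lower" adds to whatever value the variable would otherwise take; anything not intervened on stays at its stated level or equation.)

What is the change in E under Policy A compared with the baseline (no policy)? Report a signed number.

235

Baseline:
  T = 124
  Q = 86
  C = 273 − 6·124 + 4·86 = -127
  E = 55 + 124 + 86 − 2·(-127) = 519
Policy A (C − 58, Q − 17):
  T = 124
  Q = 86 − 17 = 69
  C = 273 − 6·124 + 4·69 (−58 from intervention) = -253
  E = 55 + 124 + 69 − 2·(-253) = 754
Change in E: 754 − 519 = 235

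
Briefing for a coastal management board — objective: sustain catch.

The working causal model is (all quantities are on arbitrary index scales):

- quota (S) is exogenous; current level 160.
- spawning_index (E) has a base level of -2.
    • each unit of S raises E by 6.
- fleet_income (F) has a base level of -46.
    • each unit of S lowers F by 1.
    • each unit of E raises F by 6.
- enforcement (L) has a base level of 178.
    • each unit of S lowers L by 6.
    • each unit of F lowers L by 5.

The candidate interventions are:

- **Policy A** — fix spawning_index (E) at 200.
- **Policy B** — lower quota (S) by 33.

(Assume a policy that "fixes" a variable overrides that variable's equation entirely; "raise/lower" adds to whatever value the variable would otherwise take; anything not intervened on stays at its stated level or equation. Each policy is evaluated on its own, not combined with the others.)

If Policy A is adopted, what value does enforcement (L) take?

Policy A (E := 200):
  S = 160
  E = 200
  F = -46 − 160 + 6·200 = 994
  L = 178 − 6·160 − 5·994 = -5752

-5752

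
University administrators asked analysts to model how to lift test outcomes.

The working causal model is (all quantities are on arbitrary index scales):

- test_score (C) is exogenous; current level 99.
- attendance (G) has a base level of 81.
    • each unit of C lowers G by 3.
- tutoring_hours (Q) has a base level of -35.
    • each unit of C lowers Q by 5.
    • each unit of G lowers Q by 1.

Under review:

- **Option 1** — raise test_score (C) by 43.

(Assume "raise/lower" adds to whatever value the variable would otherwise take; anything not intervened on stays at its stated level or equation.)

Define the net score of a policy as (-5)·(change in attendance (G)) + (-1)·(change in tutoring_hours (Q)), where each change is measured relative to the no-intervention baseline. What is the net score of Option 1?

Baseline:
  C = 99
  G = 81 − 3·99 = -216
  Q = -35 − 5·99 − (-216) = -314
Option 1 (C + 43):
  C = 99 + 43 = 142
  G = 81 − 3·142 = -345
  Q = -35 − 5·142 − (-345) = -400
ΔG = -345 − (-216) = -129; ΔQ = -400 − (-314) = -86
Score = (-5)·(-129) + (-1)·(-86) = 731

731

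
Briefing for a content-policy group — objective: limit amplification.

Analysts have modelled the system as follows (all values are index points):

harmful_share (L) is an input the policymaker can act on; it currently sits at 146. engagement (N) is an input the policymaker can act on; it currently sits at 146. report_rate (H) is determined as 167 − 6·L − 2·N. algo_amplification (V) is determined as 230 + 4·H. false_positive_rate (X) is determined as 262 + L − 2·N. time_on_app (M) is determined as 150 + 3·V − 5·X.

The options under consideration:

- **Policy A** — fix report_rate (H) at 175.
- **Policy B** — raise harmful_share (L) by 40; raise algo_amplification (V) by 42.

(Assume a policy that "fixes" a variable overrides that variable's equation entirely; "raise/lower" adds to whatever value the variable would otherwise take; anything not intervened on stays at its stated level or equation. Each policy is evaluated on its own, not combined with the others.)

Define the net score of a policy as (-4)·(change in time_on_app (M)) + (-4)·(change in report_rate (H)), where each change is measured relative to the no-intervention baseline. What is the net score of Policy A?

-61152

Baseline:
  L = 146
  N = 146
  H = 167 − 6·146 − 2·146 = -1001
  V = 230 + 4·(-1001) = -3774
  X = 262 + 146 − 2·146 = 116
  M = 150 + 3·(-3774) − 5·116 = -11752
Policy A (H := 175):
  L = 146
  N = 146
  H = 175
  V = 230 + 4·175 = 930
  X = 262 + 146 − 2·146 = 116
  M = 150 + 3·930 − 5·116 = 2360
ΔM = 2360 − (-11752) = 14112; ΔH = 175 − (-1001) = 1176
Score = (-4)·14112 + (-4)·1176 = -61152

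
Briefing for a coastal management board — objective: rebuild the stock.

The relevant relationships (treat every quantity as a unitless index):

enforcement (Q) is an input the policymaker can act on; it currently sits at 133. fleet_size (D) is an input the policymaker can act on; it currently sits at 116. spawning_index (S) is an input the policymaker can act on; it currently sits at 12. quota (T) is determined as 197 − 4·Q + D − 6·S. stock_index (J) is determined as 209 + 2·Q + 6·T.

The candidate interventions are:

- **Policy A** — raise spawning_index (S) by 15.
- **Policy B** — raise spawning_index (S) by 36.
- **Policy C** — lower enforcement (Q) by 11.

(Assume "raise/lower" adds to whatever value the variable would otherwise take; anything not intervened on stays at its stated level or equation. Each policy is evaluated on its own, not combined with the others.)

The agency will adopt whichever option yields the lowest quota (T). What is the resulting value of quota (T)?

Policy A (S + 15):
  Q = 133
  D = 116
  S = 12 + 15 = 27
  T = 197 − 4·133 + 116 − 6·27 = -381
Policy B (S + 36):
  Q = 133
  D = 116
  S = 12 + 36 = 48
  T = 197 − 4·133 + 116 − 6·48 = -507
Policy C (Q − 11):
  Q = 133 − 11 = 122
  D = 116
  S = 12
  T = 197 − 4·122 + 116 − 6·12 = -247
Comparing — Policy A: T=-381, Policy B: T=-507, Policy C: T=-247. Lowest is -507 (Policy B).

-507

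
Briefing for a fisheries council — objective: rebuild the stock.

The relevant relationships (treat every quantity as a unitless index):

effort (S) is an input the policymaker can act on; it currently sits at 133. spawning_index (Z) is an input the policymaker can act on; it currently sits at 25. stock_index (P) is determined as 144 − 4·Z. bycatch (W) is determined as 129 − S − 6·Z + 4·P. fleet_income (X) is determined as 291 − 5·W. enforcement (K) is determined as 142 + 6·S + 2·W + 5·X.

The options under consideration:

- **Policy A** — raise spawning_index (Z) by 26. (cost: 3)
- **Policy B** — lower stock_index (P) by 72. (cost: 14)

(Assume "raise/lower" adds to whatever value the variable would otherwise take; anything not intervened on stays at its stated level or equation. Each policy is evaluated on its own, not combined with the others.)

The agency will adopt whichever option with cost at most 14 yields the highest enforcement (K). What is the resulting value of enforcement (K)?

Policy A (Z + 26):
  S = 133
  Z = 25 + 26 = 51
  P = 144 − 4·51 = -60
  W = 129 − 133 − 6·51 + 4·(-60) = -550
  X = 291 − 5·(-550) = 3041
  K = 142 + 6·133 + 2·(-550) + 5·3041 = 15045
Policy B (P − 72):
  S = 133
  Z = 25
  P = 144 − 4·25 (−72 from intervention) = -28
  W = 129 − 133 − 6·25 + 4·(-28) = -266
  X = 291 − 5·(-266) = 1621
  K = 142 + 6·133 + 2·(-266) + 5·1621 = 8513
Comparing — Policy A: K=15045, Policy B: K=8513. Highest is 15045 (Policy A).

15045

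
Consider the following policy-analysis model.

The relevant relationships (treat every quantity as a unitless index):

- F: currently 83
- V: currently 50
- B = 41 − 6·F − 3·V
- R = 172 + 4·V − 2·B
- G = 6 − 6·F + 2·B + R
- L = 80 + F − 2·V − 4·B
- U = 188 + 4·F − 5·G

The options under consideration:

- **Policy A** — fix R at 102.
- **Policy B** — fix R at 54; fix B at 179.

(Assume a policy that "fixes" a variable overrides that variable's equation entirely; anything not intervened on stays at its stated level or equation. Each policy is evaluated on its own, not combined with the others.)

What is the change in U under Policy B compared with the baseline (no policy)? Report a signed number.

Baseline:
  F = 83
  V = 50
  B = 41 − 6·83 − 3·50 = -607
  R = 172 + 4·50 − 2·(-607) = 1586
  G = 6 − 6·83 + 2·(-607) + 1586 = -120
  U = 188 + 4·83 − 5·(-120) = 1120
Policy B (R := 54, B := 179):
  F = 83
  V = 50
  B = 179
  R = 54
  G = 6 − 6·83 + 2·179 + 54 = -80
  U = 188 + 4·83 − 5·(-80) = 920
Change in U: 920 − 1120 = -200

-200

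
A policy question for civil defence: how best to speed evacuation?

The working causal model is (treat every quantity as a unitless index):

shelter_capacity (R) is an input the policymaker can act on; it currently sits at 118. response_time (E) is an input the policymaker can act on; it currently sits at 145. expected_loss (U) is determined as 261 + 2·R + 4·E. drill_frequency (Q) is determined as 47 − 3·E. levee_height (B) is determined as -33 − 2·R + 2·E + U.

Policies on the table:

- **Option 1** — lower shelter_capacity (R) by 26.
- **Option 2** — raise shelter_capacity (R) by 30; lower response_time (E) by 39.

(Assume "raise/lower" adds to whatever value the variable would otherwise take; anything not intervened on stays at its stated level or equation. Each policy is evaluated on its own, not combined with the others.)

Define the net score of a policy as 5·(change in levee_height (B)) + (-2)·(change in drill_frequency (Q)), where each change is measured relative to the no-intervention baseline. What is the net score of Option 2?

-1404

Baseline:
  R = 118
  E = 145
  U = 261 + 2·118 + 4·145 = 1077
  Q = 47 − 3·145 = -388
  B = -33 − 2·118 + 2·145 + 1077 = 1098
Option 2 (R + 30, E − 39):
  R = 118 + 30 = 148
  E = 145 − 39 = 106
  U = 261 + 2·148 + 4·106 = 981
  Q = 47 − 3·106 = -271
  B = -33 − 2·148 + 2·106 + 981 = 864
ΔB = 864 − 1098 = -234; ΔQ = -271 − (-388) = 117
Score = 5·(-234) + (-2)·117 = -1404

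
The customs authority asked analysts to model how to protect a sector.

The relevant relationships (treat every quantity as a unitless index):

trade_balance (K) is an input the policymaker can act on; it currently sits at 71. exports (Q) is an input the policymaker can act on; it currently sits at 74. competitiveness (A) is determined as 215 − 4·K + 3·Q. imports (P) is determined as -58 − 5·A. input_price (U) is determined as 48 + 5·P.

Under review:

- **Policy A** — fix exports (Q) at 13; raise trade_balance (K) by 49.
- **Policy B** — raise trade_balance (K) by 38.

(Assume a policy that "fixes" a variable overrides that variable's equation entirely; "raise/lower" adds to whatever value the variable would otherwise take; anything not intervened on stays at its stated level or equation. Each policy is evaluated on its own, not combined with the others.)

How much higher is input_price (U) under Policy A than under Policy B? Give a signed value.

5675

Policy A (Q := 13, K + 49):
  K = 71 + 49 = 120
  Q = 13
  A = 215 − 4·120 + 3·13 = -226
  P = -58 − 5·(-226) = 1072
  U = 48 + 5·1072 = 5408
Policy B (K + 38):
  K = 71 + 38 = 109
  Q = 74
  A = 215 − 4·109 + 3·74 = 1
  P = -58 − 5·1 = -63
  U = 48 + 5·(-63) = -267
U: 5408 − (-267) = 5675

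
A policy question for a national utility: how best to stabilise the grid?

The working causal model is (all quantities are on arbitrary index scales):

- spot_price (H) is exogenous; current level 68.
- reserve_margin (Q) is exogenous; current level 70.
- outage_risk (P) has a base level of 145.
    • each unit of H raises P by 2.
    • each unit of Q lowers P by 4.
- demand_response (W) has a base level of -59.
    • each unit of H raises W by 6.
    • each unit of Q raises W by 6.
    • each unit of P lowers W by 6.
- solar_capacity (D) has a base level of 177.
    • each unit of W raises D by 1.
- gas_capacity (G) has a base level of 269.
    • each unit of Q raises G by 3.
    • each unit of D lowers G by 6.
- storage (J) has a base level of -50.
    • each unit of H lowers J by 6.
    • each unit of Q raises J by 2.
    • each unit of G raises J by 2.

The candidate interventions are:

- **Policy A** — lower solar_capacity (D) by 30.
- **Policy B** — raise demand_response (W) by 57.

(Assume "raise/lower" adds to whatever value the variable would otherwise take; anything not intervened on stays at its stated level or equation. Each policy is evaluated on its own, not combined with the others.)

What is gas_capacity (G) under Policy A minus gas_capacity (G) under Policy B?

522

Policy A (D − 30):
  H = 68
  Q = 70
  P = 145 + 2·68 − 4·70 = 1
  W = -59 + 6·68 + 6·70 − 6·1 = 763
  D = 177 + 763 (−30 from intervention) = 910
  G = 269 + 3·70 − 6·910 = -4981
Policy B (W + 57):
  H = 68
  Q = 70
  P = 145 + 2·68 − 4·70 = 1
  W = -59 + 6·68 + 6·70 − 6·1 (+57 from intervention) = 820
  D = 177 + 820 = 997
  G = 269 + 3·70 − 6·997 = -5503
G: -4981 − (-5503) = 522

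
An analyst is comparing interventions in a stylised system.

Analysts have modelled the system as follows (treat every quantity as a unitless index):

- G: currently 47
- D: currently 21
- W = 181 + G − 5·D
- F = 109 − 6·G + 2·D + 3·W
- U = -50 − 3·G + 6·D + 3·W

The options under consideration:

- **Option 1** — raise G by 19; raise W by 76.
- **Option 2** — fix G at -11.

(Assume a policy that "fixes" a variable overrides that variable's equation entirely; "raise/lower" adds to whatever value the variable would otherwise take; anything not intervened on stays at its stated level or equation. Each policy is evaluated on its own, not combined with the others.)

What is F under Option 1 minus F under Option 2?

-3

Option 1 (G + 19, W + 76):
  G = 47 + 19 = 66
  D = 21
  W = 181 + 66 − 5·21 (+76 from intervention) = 218
  F = 109 − 6·66 + 2·21 + 3·218 = 409
Option 2 (G := -11):
  G = -11
  D = 21
  W = 181 + (-11) − 5·21 = 65
  F = 109 − 6·(-11) + 2·21 + 3·65 = 412
F: 409 − 412 = -3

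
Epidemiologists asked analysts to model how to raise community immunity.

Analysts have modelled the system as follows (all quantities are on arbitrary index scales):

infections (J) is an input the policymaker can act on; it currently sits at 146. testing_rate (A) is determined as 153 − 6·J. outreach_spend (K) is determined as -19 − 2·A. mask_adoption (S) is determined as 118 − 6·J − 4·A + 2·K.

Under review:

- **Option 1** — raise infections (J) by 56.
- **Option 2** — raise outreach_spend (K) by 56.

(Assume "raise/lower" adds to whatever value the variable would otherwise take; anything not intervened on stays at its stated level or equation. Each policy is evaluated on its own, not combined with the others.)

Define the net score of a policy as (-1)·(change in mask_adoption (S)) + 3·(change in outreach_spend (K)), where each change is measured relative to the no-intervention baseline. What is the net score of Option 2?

56

Baseline:
  J = 146
  A = 153 − 6·146 = -723
  K = -19 − 2·(-723) = 1427
  S = 118 − 6·146 − 4·(-723) + 2·1427 = 4988
Option 2 (K + 56):
  J = 146
  A = 153 − 6·146 = -723
  K = -19 − 2·(-723) (+56 from intervention) = 1483
  S = 118 − 6·146 − 4·(-723) + 2·1483 = 5100
ΔS = 5100 − 4988 = 112; ΔK = 1483 − 1427 = 56
Score = (-1)·112 + 3·56 = 56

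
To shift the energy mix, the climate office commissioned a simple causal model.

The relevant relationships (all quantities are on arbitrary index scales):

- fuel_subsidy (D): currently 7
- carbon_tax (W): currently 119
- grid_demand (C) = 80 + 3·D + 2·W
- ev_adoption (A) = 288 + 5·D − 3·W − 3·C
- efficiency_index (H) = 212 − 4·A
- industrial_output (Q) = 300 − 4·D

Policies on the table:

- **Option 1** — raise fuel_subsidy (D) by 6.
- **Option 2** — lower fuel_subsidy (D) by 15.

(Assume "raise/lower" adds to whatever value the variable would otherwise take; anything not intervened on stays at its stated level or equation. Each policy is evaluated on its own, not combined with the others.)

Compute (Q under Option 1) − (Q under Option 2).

Option 1 (D + 6):
  D = 7 + 6 = 13
  Q = 300 − 4·13 = 248
Option 2 (D − 15):
  D = 7 − 15 = -8
  Q = 300 − 4·(-8) = 332
Q: 248 − 332 = -84

-84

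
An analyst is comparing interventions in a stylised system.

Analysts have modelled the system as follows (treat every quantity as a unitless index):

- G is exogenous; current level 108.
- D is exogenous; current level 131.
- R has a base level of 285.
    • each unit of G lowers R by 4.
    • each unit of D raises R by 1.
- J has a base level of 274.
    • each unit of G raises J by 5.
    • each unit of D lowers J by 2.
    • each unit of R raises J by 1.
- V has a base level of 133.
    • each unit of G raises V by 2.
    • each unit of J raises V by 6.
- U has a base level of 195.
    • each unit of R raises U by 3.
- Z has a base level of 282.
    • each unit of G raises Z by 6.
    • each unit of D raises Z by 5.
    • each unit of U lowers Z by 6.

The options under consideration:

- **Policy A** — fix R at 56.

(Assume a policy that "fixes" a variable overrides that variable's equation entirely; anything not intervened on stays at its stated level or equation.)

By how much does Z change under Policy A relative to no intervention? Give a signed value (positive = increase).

Baseline:
  G = 108
  D = 131
  R = 285 − 4·108 + 131 = -16
  U = 195 + 3·(-16) = 147
  Z = 282 + 6·108 + 5·131 − 6·147 = 703
Policy A (R := 56):
  G = 108
  D = 131
  R = 56
  U = 195 + 3·56 = 363
  Z = 282 + 6·108 + 5·131 − 6·363 = -593
Change in Z: -593 − 703 = -1296

-1296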